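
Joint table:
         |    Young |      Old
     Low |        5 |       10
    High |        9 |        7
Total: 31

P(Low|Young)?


P(Low|Young) = 5/(5+9) = 5/14

P = 5/14 ≈ 35.71%


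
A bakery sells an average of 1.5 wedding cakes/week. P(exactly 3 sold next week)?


Poisson(λ=1.5): P(X=3) = e^(-λ)×λ^k/k!
= e^(-1.5) × 1.5^3 / 3!
≈ 0.2231301601 × 3.375 / 6 ≈ 0.125511

P(X=3) ≈ 0.125511 ≈ 12.55%


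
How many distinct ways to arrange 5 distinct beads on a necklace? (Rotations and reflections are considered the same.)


Free circular arrangements: rotations and reflections both identified.
(n-1)!/2 = 4!/2 = 24/2 = 12

12


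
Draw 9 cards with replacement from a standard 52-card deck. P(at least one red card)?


P(not a red card) = 26/52 = 1/2
P(none in 9 draws) = (1/2)^9 = 1/512
P(≥1 red card) = 1 - 1/512 = 511/512

P = 511/512 ≈ 99.80%


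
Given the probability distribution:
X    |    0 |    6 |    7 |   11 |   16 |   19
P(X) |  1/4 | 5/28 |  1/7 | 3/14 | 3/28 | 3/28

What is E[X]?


E[X] = Σ x·P(X=x)
= (0)×(1/4) + (6)×(5/28) + (7)×(1/7) + (11)×(3/14) + (16)×(3/28) + (19)×(3/28)
= 229/28

E[X] = 229/28


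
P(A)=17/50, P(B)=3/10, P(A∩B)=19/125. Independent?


P(A)×P(B) = 51/500
P(A∩B) = 19/125
Not equal → NOT independent

No, not independent


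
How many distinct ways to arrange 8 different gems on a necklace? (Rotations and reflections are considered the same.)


Free circular arrangements: rotations and reflections both identified.
(n-1)!/2 = 7!/2 = 5040/2 = 2520

2520


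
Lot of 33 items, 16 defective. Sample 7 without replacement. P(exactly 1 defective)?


Hypergeometric: C(16,1)×C(17,6)/C(33,7)
= 16×12376/4272048 = 12376/267003

P(X=1) = 12376/267003 ≈ 4.64%


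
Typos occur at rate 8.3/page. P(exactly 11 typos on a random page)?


Poisson(λ=8.3): P(X=11) = e^(-λ)×λ^k/k!
= e^(-8.3) × 8.3^11 / 11!
≈ 0.0002485168271 × 12878314185.4 / 39916800 ≈ 0.080179

P(X=11) ≈ 0.080179 ≈ 8.02%


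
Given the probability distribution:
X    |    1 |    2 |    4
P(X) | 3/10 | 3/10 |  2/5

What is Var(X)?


E[X] = 5/2
E[X²] = 79/10
Var(X) = E[X²] - (E[X])² = 79/10 - 25/4 = 33/20

Var(X) = 33/20 ≈ 1.6500


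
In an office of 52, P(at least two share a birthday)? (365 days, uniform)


P(all different) = Π(365-i)/365 for i=0..51
= 0.021995
P(match) = 1 - 0.021995 = 0.978005

P ≈ 0.9780 ≈ 97.80%


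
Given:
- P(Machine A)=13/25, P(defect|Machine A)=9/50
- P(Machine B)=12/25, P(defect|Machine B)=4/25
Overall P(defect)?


P(B) = Σ P(B|Aᵢ)×P(Aᵢ)
  9/50×13/25 = 117/1250
  4/25×12/25 = 48/625
Sum = 213/1250

P(defect) = 213/1250 ≈ 17.04%


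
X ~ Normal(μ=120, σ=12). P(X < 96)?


z = (96-120)/12 = -2.0
P(Z < -2.0) = 0.0228

P(X < 96) ≈ 0.0228


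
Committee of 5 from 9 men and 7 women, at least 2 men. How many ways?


Count by #men:
  2M,3W: C(9,2)×C(7,3)=1260
  3M,2W: C(9,3)×C(7,2)=1764
  4M,1W: C(9,4)×C(7,1)=882
  5M,0W: C(9,5)×C(7,0)=126
Total = 4032

4032


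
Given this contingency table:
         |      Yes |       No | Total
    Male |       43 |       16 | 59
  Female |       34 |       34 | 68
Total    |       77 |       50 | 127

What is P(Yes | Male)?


P(Yes | Male) = 43/(43+16) = 43/59

P(Yes|Male) = 43/59 ≈ 72.88%


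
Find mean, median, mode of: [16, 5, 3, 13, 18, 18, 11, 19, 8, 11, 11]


Sorted: [3, 5, 8, 11, 11, 11, 13, 16, 18, 18, 19]
Mean = 133/11
Median = 11
Freq: {16: 1, 5: 1, 3: 1, 13: 1, 18: 2, 11: 3, 19: 1, 8: 1}
Mode: [11]

Mean=133/11, Median=11, Mode=11


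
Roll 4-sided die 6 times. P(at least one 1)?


P(no 1)^6 = (3/4)^6 = 729/4096
P(≥1) = 1 - 729/4096 = 3367/4096

P = 3367/4096 ≈ 82.20%


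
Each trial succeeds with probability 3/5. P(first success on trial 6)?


Geometric: P(X=6) = (1-p)^(k-1)×p = (2/5)^5×3/5 = 96/15625

P(X=6) = 96/15625 ≈ 0.61%


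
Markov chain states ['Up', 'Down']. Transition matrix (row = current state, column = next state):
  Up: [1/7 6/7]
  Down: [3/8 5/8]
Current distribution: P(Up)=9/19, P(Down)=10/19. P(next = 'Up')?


P(next=Up) = Σᵢ P(now=i)×P(i→Up)
= 9/19×1/7 + 10/19×3/8
= 9/133 + 15/76 = 141/532

P = 141/532 ≈ 0.2650


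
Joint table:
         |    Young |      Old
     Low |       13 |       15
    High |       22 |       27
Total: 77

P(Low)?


P(Low) = (13+15)/77 = 28/77 = 4/11

P(Low) = 4/11 ≈ 36.36%


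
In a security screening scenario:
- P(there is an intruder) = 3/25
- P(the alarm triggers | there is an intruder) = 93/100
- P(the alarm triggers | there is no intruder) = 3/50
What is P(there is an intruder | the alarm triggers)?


Using Bayes' theorem:
P(A|B) = P(B|A)·P(A) / P(B)

P(the alarm triggers) = 93/100 × 3/25 + 3/50 × 22/25
= 279/2500 + 33/625 = 411/2500

P(there is an intruder|the alarm triggers) = (279/2500) / (411/2500) = 93/137

P(there is an intruder|the alarm triggers) = 93/137 ≈ 67.88%


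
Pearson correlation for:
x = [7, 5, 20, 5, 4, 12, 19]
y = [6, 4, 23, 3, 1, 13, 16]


n=7, Σx=72, Σy=66, Σxy=1001, Σx²=1020, Σy²=1016
r = (7×1001 - 72×66)/√((7×1020 - 72²)(7×1016 - 66²))
= 2255/√(1956×2756) = 2255/√5390736 ≈ 2255/2321.7959 ≈ 0.9712

r ≈ 0.9712


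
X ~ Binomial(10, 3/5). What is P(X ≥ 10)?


P(X ≥ 10) = Σ P(X=i) for i=10..10
P(X=10) = 59049/9765625
Sum = 59049/9765625

P(X ≥ 10) = 59049/9765625 ≈ 0.60%


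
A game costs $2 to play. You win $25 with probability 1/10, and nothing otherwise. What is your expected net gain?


E[gain] = (25-2)×1/10 + (-2)×9/10
= 23/10 - 9/5 = 1/2

Expected net gain = $1/2 ≈ $0.50


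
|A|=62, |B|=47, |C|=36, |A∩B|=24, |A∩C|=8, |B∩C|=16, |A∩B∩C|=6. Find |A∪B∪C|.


|A∪B∪C| = 62+47+36-24-8-16+6 = 103

|A∪B∪C| = 103


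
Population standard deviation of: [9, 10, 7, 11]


Mean = 37/4
  (9-37/4)²=1/16
  (10-37/4)²=9/16
  (7-37/4)²=81/16
  (11-37/4)²=49/16
Σ(x-μ)² = 35/4
σ² = (35/4)/4 = 35/16

σ = √(35/16) ≈ 1.4790


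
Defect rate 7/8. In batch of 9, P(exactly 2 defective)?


Binomial: P(X=2) = C(9,2)×p^2×(1-p)^7
= 36 × 49/64 × 1/2097152 = 441/33554432

P(X=2) = 441/33554432 ≈ 0.00%


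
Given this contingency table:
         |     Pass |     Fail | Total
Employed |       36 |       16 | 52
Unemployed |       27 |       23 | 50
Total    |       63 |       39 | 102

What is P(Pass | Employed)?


P(Pass | Employed) = 36/(36+16) = 36/52 = 9/13

P(Pass|Employed) = 9/13 ≈ 69.23%


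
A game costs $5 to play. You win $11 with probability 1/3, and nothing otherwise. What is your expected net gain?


E[gain] = (11-5)×1/3 + (-5)×2/3
= 2 - 10/3 = -4/3

Expected net gain = $-4/3 ≈ $-1.33


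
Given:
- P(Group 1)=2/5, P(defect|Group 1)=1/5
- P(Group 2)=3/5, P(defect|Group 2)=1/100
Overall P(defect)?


P(B) = Σ P(B|Aᵢ)×P(Aᵢ)
  1/5×2/5 = 2/25
  1/100×3/5 = 3/500
Sum = 43/500

P(defect) = 43/500 ≈ 8.60%


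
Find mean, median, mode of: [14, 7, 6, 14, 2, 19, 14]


Sorted: [2, 6, 7, 14, 14, 14, 19]
Mean = 76/7
Median = 14
Freq: {14: 3, 7: 1, 6: 1, 2: 1, 19: 1}
Mode: [14]

Mean=76/7, Median=14, Mode=14


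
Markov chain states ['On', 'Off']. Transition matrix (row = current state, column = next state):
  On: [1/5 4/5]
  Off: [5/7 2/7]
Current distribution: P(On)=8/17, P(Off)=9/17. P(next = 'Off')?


P(next=Off) = Σᵢ P(now=i)×P(i→Off)
= 8/17×4/5 + 9/17×2/7
= 32/85 + 18/119 = 314/595

P = 314/595 ≈ 0.5277


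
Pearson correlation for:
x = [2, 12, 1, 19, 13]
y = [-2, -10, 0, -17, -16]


n=5, Σx=47, Σy=-45, Σxy=-655, Σx²=679, Σy²=649
r = (5×(-655) - 47×(-45))/√((5×679 - 47²)(5×649 - (-45)²))
= -1160/√(1186×1220) = -1160/√1446920 ≈ -1160/1202.8799 ≈ -0.9644

r ≈ -0.9644


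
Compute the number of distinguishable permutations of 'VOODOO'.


Letters: 6, freq: {'V': 1, 'O': 4, 'D': 1}
6!/(1!×4!×1!) = 720/24 = 30

30


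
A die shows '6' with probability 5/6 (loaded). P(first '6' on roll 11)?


Geometric: P(X=11) = (1-p)^(k-1)×p = (1/6)^10×5/6 = 5/362797056

P(X=11) = 5/362797056 ≈ 0.00%


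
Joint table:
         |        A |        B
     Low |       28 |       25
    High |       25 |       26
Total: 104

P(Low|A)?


P(Low|A) = 28/(28+25) = 28/53

P = 28/53 ≈ 52.83%


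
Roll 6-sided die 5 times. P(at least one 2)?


P(no 2)^5 = (5/6)^5 = 3125/7776
P(≥1) = 1 - 3125/7776 = 4651/7776

P = 4651/7776 ≈ 59.81%


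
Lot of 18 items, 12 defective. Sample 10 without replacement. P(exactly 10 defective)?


Hypergeometric: C(12,10)×C(6,0)/C(18,10)
= 66×1/43758 = 1/663

P(X=10) = 1/663 ≈ 0.15%


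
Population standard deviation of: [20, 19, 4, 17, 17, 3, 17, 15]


Mean = 112/8 = 14
  (20-14)²=36
  (19-14)²=25
  (4-14)²=100
  (17-14)²=9
  (17-14)²=9
  (3-14)²=121
  (17-14)²=9
  (15-14)²=1
Σ(x-μ)² = 310
σ² = 310/8 = 155/4

σ = √(155/4) ≈ 6.2249


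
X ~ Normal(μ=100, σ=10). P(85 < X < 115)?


z₁=(85-100)/10=-1.5, z₂=(115-100)/10=1.5
P = Φ(1.5) - Φ(-1.5) = 0.933193 - 0.066807 = 0.866386 ≈ 0.8664

P(85 < X < 115) ≈ 0.8664


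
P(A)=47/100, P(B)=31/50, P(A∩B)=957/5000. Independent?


P(A)×P(B) = 1457/5000
P(A∩B) = 957/5000
Not equal → NOT independent

No, not independent


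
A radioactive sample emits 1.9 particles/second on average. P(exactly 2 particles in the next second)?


Poisson(λ=1.9): P(X=2) = e^(-λ)×λ^k/k!
= e^(-1.9) × 1.9^2 / 2!
≈ 0.1495686192 × 3.61 / 2 ≈ 0.269971

P(X=2) ≈ 0.269971 ≈ 27.00%


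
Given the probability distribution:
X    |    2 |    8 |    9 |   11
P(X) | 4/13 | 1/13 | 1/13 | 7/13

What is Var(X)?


E[X] = 102/13
E[X²] = 1008/13
Var(X) = E[X²] - (E[X])² = 1008/13 - 10404/169 = 2700/169

Var(X) = 2700/169 ≈ 15.9763


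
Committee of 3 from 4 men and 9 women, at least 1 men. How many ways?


Count by #men:
  1M,2W: C(4,1)×C(9,2)=144
  2M,1W: C(4,2)×C(9,1)=54
  3M,0W: C(4,3)×C(9,0)=4
Total = 202

202


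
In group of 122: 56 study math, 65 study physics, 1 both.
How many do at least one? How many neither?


|A∪B| = 56+65-1 = 120
Neither = 122-120 = 2

At least one: 120; Neither: 2


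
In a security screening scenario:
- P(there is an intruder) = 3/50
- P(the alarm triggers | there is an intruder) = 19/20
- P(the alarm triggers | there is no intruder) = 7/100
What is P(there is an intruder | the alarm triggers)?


Using Bayes' theorem:
P(A|B) = P(B|A)·P(A) / P(B)

P(the alarm triggers) = 19/20 × 3/50 + 7/100 × 47/50
= 57/1000 + 329/5000 = 307/2500

P(there is an intruder|the alarm triggers) = (57/1000) / (307/2500) = 285/614

P(there is an intruder|the alarm triggers) = 285/614 ≈ 46.42%


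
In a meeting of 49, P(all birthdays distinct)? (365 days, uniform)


P(all different) = Π(365-i)/365 for i=0..48
= (365/365)×(364/365)×...×(317/365)
= 0.034220

P ≈ 0.0342 ≈ 3.42%


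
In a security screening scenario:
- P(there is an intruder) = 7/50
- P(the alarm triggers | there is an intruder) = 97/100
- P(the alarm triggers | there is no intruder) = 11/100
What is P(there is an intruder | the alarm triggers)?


Using Bayes' theorem:
P(A|B) = P(B|A)·P(A) / P(B)

P(the alarm triggers) = 97/100 × 7/50 + 11/100 × 43/50
= 679/5000 + 473/5000 = 144/625

P(there is an intruder|the alarm triggers) = (679/5000) / (144/625) = 679/1152

P(there is an intruder|the alarm triggers) = 679/1152 ≈ 58.94%


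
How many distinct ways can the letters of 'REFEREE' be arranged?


Letters: 7, freq: {'R': 2, 'E': 4, 'F': 1}
7!/(2!×4!×1!) = 5040/48 = 105

105


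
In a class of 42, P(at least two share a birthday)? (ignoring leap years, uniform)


P(all different) = Π(365-i)/365 for i=0..41
= 0.085970
P(match) = 1 - 0.085970 = 0.914030

P ≈ 0.9140 ≈ 91.40%


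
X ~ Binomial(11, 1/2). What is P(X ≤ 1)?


P(X ≤ 1) = Σ P(X=i) for i=0..1
P(X=0) = 1/2048
P(X=1) = 11/2048
Sum = 3/512

P(X ≤ 1) = 3/512 ≈ 0.59%


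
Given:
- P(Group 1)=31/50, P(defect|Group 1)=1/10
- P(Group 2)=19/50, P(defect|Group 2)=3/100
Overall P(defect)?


P(B) = Σ P(B|Aᵢ)×P(Aᵢ)
  1/10×31/50 = 31/500
  3/100×19/50 = 57/5000
Sum = 367/5000

P(defect) = 367/5000 ≈ 7.34%


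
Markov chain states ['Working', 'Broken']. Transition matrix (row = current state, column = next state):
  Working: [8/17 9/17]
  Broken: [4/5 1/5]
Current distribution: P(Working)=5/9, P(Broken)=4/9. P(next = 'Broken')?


P(next=Broken) = Σᵢ P(now=i)×P(i→Broken)
= 5/9×9/17 + 4/9×1/5
= 5/17 + 4/45 = 293/765

P = 293/765 ≈ 0.3830


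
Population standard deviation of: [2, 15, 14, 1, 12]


Mean = 44/5
  (2-44/5)²=1156/25
  (15-44/5)²=961/25
  (14-44/5)²=676/25
  (1-44/5)²=1521/25
  (12-44/5)²=256/25
Σ(x-μ)² = 914/5
σ² = (914/5)/5 = 914/25

σ = √(914/25) ≈ 6.0465


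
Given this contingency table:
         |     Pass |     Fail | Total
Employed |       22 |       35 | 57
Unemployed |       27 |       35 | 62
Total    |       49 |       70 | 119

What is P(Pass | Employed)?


P(Pass | Employed) = 22/(22+35) = 22/57

P(Pass|Employed) = 22/57 ≈ 38.60%


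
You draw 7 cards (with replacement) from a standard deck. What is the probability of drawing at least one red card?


P(not a red card) = 26/52 = 1/2
P(none in 7 draws) = (1/2)^7 = 1/128
P(≥1 red card) = 1 - 1/128 = 127/128

P = 127/128 ≈ 99.22%


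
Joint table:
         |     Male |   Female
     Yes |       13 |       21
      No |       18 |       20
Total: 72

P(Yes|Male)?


P(Yes|Male) = 13/(13+18) = 13/31

P = 13/31 ≈ 41.94%


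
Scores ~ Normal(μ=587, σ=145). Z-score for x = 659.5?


z = (x - μ)/σ = (659.5 - 587)/145 = 0.5

z = 0.5


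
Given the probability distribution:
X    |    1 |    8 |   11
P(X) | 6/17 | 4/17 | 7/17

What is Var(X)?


E[X] = 115/17
E[X²] = 1109/17
Var(X) = E[X²] - (E[X])² = 1109/17 - 13225/289 = 5628/289

Var(X) = 5628/289 ≈ 19.4740


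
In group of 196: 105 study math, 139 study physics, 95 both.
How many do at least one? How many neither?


|A∪B| = 105+139-95 = 149
Neither = 196-149 = 47

At least one: 149; Neither: 47


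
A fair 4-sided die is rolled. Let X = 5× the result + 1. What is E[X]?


E[die] = (1+4)/2 = 5/2
E[X] = 5×5/2 + 1 = 27/2

E[X] = 27/2


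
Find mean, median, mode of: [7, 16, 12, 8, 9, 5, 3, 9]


Sorted: [3, 5, 7, 8, 9, 9, 12, 16]
Mean = 69/8
Median = 17/2
Freq: {7: 1, 16: 1, 12: 1, 8: 1, 9: 2, 5: 1, 3: 1}
Mode: [9]

Mean=69/8, Median=17/2, Mode=9


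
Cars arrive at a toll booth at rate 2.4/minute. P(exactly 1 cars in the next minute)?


Poisson(λ=2.4): P(X=1) = e^(-λ)×λ^k/k!
= e^(-2.4) × 2.4^1 / 1!
≈ 0.09071795329 × 2.4 / 1 ≈ 0.217723

P(X=1) ≈ 0.217723 ≈ 21.77%


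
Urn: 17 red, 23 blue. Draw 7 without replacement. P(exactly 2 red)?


Hypergeometric: C(17,2)×C(23,5)/C(40,7)
= 136×33649/18643560 = 1771/7215

P(X=2) = 1771/7215 ≈ 24.55%


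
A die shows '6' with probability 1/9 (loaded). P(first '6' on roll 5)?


Geometric: P(X=5) = (1-p)^(k-1)×p = (8/9)^4×1/9 = 4096/59049

P(X=5) = 4096/59049 ≈ 6.94%


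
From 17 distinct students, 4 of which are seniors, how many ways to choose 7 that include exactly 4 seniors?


Choose 4 of the 4 seniors and 3 of the other 13 students:
C(4,4)×C(13,3) = 1×286 = 286

286


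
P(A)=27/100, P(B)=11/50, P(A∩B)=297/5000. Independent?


P(A)×P(B) = 297/5000
P(A∩B) = 297/5000
Equal ✓ → Independent

Yes, independent


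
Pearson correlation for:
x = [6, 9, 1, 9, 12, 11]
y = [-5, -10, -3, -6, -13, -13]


n=6, Σx=48, Σy=-50, Σxy=-476, Σx²=464, Σy²=508
r = (6×(-476) - 48×(-50))/√((6×464 - 48²)(6×508 - (-50)²))
= -456/√(480×548) = -456/√263040 ≈ -456/512.8743 ≈ -0.8891

r ≈ -0.8891


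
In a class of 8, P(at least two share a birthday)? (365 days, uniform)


P(all different) = Π(365-i)/365 for i=0..7
= 0.925665
P(match) = 1 - 0.925665 = 0.074335

P ≈ 0.0743 ≈ 7.43%


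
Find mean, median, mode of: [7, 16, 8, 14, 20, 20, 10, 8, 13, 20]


Sorted: [7, 8, 8, 10, 13, 14, 16, 20, 20, 20]
Mean = 136/10 = 68/5
Median = 27/2
Freq: {7: 1, 16: 1, 8: 2, 14: 1, 20: 3, 10: 1, 13: 1}
Mode: [20]

Mean=68/5, Median=27/2, Mode=20


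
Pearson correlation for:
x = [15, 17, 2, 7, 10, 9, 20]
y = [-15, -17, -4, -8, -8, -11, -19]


n=7, Σx=80, Σy=-82, Σxy=-1137, Σx²=1148, Σy²=1140
r = (7×(-1137) - 80×(-82))/√((7×1148 - 80²)(7×1140 - (-82)²))
= -1399/√(1636×1256) = -1399/√2054816 ≈ -1399/1433.4629 ≈ -0.9760

r ≈ -0.9760


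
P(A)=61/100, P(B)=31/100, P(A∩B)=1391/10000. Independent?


P(A)×P(B) = 1891/10000
P(A∩B) = 1391/10000
Not equal → NOT independent

No, not independent


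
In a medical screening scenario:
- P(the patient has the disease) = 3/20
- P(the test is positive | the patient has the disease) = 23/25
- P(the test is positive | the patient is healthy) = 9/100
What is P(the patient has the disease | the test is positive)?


Using Bayes' theorem:
P(A|B) = P(B|A)·P(A) / P(B)

P(the test is positive) = 23/25 × 3/20 + 9/100 × 17/20
= 69/500 + 153/2000 = 429/2000

P(the patient has the disease|the test is positive) = (69/500) / (429/2000) = 92/143

P(the patient has the disease|the test is positive) = 92/143 ≈ 64.34%


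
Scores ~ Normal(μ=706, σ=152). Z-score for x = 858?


z = (x - μ)/σ = (858 - 706)/152 = 1.0

z = 1.0


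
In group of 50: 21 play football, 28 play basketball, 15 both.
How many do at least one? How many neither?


|A∪B| = 21+28-15 = 34
Neither = 50-34 = 16

At least one: 34; Neither: 16


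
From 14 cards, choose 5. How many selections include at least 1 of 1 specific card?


Complement: C(14,5) - C(13,5) = 2002 - 1287 = 715

715


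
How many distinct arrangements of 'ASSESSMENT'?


Letters: 10, freq: {'A': 1, 'S': 4, 'E': 2, 'M': 1, 'N': 1, 'T': 1}
10!/(1!×4!×2!×1!×1!×1!) = 3628800/48 = 75600

75600


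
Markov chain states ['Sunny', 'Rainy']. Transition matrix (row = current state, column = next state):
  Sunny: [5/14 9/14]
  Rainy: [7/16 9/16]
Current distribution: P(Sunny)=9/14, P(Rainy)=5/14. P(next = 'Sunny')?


P(next=Sunny) = Σᵢ P(now=i)×P(i→Sunny)
= 9/14×5/14 + 5/14×7/16
= 45/196 + 5/32 = 605/1568

P = 605/1568 ≈ 0.3858


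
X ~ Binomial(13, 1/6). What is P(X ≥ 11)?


P(X ≥ 11) = Σ P(X=i) for i=11..13
P(X=11) = 325/2176782336
P(X=12) = 65/13060694016
P(X=13) = 1/13060694016
Sum = 7/45349632

P(X ≥ 11) = 7/45349632 ≈ 0.00%


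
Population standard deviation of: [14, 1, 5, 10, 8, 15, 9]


Mean = 62/7
  (14-62/7)²=1296/49
  (1-62/7)²=3025/49
  (5-62/7)²=729/49
  (10-62/7)²=64/49
  (8-62/7)²=36/49
  (15-62/7)²=1849/49
  (9-62/7)²=1/49
Σ(x-μ)² = 1000/7
σ² = (1000/7)/7 = 1000/49

σ = √(1000/49) ≈ 4.5175


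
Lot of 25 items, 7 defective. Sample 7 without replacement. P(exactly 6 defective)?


Hypergeometric: C(7,6)×C(18,1)/C(25,7)
= 7×18/480700 = 63/240350

P(X=6) = 63/240350 ≈ 0.03%


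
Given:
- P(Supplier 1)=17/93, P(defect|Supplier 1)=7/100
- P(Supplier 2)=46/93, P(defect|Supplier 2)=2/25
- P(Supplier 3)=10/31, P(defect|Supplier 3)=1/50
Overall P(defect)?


P(B) = Σ P(B|Aᵢ)×P(Aᵢ)
  7/100×17/93 = 119/9300
  2/25×46/93 = 92/2325
  1/50×10/31 = 1/155
Sum = 547/9300

P(defect) = 547/9300 ≈ 5.88%


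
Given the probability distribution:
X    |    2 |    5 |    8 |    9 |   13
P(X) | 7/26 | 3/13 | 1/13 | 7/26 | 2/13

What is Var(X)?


E[X] = 175/26
E[X²] = 1549/26
Var(X) = E[X²] - (E[X])² = 1549/26 - 30625/676 = 9649/676

Var(X) = 9649/676 ≈ 14.2737


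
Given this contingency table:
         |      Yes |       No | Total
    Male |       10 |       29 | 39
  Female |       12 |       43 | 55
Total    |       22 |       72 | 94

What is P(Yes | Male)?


P(Yes | Male) = 10/(10+29) = 10/39

P(Yes|Male) = 10/39 ≈ 25.64%


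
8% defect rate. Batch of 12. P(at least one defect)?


P(all good) = (23/25)^12 = 21914624432020321/59604644775390625
P(≥1 defect) = 37690020343370304/59604644775390625

P = 37690020343370304/59604644775390625 ≈ 63.23%


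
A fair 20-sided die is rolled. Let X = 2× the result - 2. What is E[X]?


E[die] = (1+20)/2 = 21/2
E[X] = 2×21/2 - 2 = 19

E[X] = 19


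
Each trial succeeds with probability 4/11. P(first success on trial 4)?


Geometric: P(X=4) = (1-p)^(k-1)×p = (7/11)^3×4/11 = 1372/14641

P(X=4) = 1372/14641 ≈ 9.37%


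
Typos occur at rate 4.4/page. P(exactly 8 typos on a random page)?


Poisson(λ=4.4): P(X=8) = e^(-λ)×λ^k/k!
= e^(-4.4) × 4.4^8 / 8!
≈ 0.0122773399 × 140482.236252 / 40320 ≈ 0.042776

P(X=8) ≈ 0.042776 ≈ 4.28%


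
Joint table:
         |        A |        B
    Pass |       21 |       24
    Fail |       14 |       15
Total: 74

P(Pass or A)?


P(Pass∨A) = P(Pass) + P(A) - P(Pass∧A)
= (45 + 35 - 21)/74 = 59/74

P = 59/74 ≈ 79.73%


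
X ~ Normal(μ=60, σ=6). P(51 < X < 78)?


z₁=(51-60)/6=-1.5, z₂=(78-60)/6=3.0
P = Φ(3.0) - Φ(-1.5) = 0.998650 - 0.066807 = 0.931843 ≈ 0.9318

P(51 < X < 78) ≈ 0.9318


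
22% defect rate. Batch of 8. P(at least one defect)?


P(all good) = (39/50)^8 = 5352009260481/39062500000000
P(≥1 defect) = 33710490739519/39062500000000

P = 33710490739519/39062500000000 ≈ 86.30%


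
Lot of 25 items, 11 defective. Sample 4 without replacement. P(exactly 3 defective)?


Hypergeometric: C(11,3)×C(14,1)/C(25,4)
= 165×14/12650 = 21/115

P(X=3) = 21/115 ≈ 18.26%


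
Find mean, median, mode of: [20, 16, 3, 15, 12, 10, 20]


Sorted: [3, 10, 12, 15, 16, 20, 20]
Mean = 96/7
Median = 15
Freq: {20: 2, 16: 1, 3: 1, 15: 1, 12: 1, 10: 1}
Mode: [20]

Mean=96/7, Median=15, Mode=20


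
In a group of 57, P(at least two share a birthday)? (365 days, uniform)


P(all different) = Π(365-i)/365 for i=0..56
= 0.009878
P(match) = 1 - 0.009878 = 0.990122

P ≈ 0.9901 ≈ 99.01%


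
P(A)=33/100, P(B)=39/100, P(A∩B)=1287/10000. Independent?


P(A)×P(B) = 1287/10000
P(A∩B) = 1287/10000
Equal ✓ → Independent

Yes, independent


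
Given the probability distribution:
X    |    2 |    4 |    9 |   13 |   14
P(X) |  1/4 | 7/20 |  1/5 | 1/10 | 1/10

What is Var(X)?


E[X] = 32/5
E[X²] = 593/10
Var(X) = E[X²] - (E[X])² = 593/10 - 1024/25 = 917/50

Var(X) = 917/50 ≈ 18.3400


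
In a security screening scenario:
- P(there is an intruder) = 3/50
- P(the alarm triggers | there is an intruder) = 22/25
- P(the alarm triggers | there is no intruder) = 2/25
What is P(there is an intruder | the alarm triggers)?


Using Bayes' theorem:
P(A|B) = P(B|A)·P(A) / P(B)

P(the alarm triggers) = 22/25 × 3/50 + 2/25 × 47/50
= 33/625 + 47/625 = 16/125

P(there is an intruder|the alarm triggers) = (33/625) / (16/125) = 33/80

P(there is an intruder|the alarm triggers) = 33/80 ≈ 41.25%


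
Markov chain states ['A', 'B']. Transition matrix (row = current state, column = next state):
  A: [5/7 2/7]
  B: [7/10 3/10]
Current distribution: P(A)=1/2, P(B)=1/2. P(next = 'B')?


P(next=B) = Σᵢ P(now=i)×P(i→B)
= 1/2×2/7 + 1/2×3/10
= 1/7 + 3/20 = 41/140

P = 41/140 ≈ 0.2929


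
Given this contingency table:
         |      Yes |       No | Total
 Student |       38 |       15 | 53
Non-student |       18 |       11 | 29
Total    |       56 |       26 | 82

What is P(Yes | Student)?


P(Yes | Student) = 38/(38+15) = 38/53

P(Yes|Student) = 38/53 ≈ 71.70%


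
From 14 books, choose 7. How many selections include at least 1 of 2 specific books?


Complement: C(14,7) - C(12,7) = 3432 - 792 = 2640

2640


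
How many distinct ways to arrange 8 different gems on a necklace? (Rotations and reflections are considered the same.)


Free circular arrangements: rotations and reflections both identified.
(n-1)!/2 = 7!/2 = 5040/2 = 2520

2520


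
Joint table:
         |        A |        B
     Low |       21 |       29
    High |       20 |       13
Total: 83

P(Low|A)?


P(Low|A) = 21/(21+20) = 21/41

P = 21/41 ≈ 51.22%


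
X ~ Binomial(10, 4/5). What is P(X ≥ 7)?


P(X ≥ 7) = Σ P(X=i) for i=7..10
P(X=7) = 393216/1953125
P(X=8) = 589824/1953125
P(X=9) = 524288/1953125
P(X=10) = 1048576/9765625
Sum = 8585216/9765625

P(X ≥ 7) = 8585216/9765625 ≈ 87.91%


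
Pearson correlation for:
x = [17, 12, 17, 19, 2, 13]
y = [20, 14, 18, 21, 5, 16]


n=6, Σx=80, Σy=94, Σxy=1431, Σx²=1256, Σy²=1642
r = (6×1431 - 80×94)/√((6×1256 - 80²)(6×1642 - 94²))
= 1066/√(1136×1016) = 1066/√1154176 ≈ 1066/1074.3258 ≈ 0.9923

r ≈ 0.9923


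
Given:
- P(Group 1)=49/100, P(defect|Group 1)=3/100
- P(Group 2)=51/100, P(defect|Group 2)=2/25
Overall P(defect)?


P(B) = Σ P(B|Aᵢ)×P(Aᵢ)
  3/100×49/100 = 147/10000
  2/25×51/100 = 51/1250
Sum = 111/2000

P(defect) = 111/2000 ≈ 5.55%


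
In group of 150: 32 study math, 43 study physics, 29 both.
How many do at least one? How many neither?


|A∪B| = 32+43-29 = 46
Neither = 150-46 = 104

At least one: 46; Neither: 104


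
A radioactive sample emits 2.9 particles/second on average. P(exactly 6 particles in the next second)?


Poisson(λ=2.9): P(X=6) = e^(-λ)×λ^k/k!
= e^(-2.9) × 2.9^6 / 6!
≈ 0.05502322006 × 594.823321 / 720 ≈ 0.045457

P(X=6) ≈ 0.045457 ≈ 4.55%


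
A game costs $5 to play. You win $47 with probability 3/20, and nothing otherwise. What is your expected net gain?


E[gain] = (47-5)×3/20 + (-5)×17/20
= 63/10 - 17/4 = 41/20

Expected net gain = $41/20 ≈ $2.05


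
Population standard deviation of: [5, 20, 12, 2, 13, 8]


Mean = 60/6 = 10
  (5-10)²=25
  (20-10)²=100
  (12-10)²=4
  (2-10)²=64
  (13-10)²=9
  (8-10)²=4
Σ(x-μ)² = 206
σ² = 206/6 = 103/3

σ = √(103/3) ≈ 5.8595


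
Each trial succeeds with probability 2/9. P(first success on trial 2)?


Geometric: P(X=2) = (1-p)^(k-1)×p = (7/9)^1×2/9 = 14/81

P(X=2) = 14/81 ≈ 17.28%


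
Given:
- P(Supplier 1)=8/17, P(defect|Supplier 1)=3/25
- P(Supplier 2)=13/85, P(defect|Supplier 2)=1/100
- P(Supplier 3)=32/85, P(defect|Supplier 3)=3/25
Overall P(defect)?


P(B) = Σ P(B|Aᵢ)×P(Aᵢ)
  3/25×8/17 = 24/425
  1/100×13/85 = 13/8500
  3/25×32/85 = 96/2125
Sum = 877/8500

P(defect) = 877/8500 ≈ 10.32%


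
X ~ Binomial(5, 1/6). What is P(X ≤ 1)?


P(X ≤ 1) = Σ P(X=i) for i=0..1
P(X=0) = 3125/7776
P(X=1) = 3125/7776
Sum = 3125/3888

P(X ≤ 1) = 3125/3888 ≈ 80.38%


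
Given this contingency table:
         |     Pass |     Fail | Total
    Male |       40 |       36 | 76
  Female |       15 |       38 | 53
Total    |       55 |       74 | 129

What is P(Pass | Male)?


P(Pass | Male) = 40/(40+36) = 40/76 = 10/19

P(Pass|Male) = 10/19 ≈ 52.63%


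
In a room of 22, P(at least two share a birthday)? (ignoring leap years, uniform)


P(all different) = Π(365-i)/365 for i=0..21
= 0.524305
P(match) = 1 - 0.524305 = 0.475695

P ≈ 0.4757 ≈ 47.57%


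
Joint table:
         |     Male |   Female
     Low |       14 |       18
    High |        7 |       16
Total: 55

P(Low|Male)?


P(Low|Male) = 14/(14+7) = 14/21 = 2/3

P = 2/3 ≈ 66.67%


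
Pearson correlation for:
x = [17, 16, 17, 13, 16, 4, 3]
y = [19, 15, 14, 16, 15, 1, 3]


n=7, Σx=86, Σy=83, Σxy=1262, Σx²=1284, Σy²=1273
r = (7×1262 - 86×83)/√((7×1284 - 86²)(7×1273 - 83²))
= 1696/√(1592×2022) = 1696/√3219024 ≈ 1696/1794.1639 ≈ 0.9453

r ≈ 0.9453


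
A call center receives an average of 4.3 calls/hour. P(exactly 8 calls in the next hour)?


Poisson(λ=4.3): P(X=8) = e^(-λ)×λ^k/k!
= e^(-4.3) × 4.3^8 / 8!
≈ 0.01356855901 × 116882.002776 / 40320 ≈ 0.039333

P(X=8) ≈ 0.039333 ≈ 3.93%


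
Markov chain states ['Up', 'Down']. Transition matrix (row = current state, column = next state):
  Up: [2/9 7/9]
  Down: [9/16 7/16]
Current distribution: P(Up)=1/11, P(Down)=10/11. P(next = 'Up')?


P(next=Up) = Σᵢ P(now=i)×P(i→Up)
= 1/11×2/9 + 10/11×9/16
= 2/99 + 45/88 = 421/792

P = 421/792 ≈ 0.5316


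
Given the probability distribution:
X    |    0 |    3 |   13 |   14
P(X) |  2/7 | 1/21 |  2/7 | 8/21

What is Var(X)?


E[X] = 193/21
E[X²] = 2591/21
Var(X) = E[X²] - (E[X])² = 2591/21 - 37249/441 = 17162/441

Var(X) = 17162/441 ≈ 38.9161


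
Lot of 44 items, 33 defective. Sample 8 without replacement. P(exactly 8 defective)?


Hypergeometric: C(33,8)×C(11,0)/C(44,8)
= 13884156×1/177232627 = 97092/1239389

P(X=8) = 97092/1239389 ≈ 7.83%


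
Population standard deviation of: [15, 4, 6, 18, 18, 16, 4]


Mean = 81/7
  (15-81/7)²=576/49
  (4-81/7)²=2809/49
  (6-81/7)²=1521/49
  (18-81/7)²=2025/49
  (18-81/7)²=2025/49
  (16-81/7)²=961/49
  (4-81/7)²=2809/49
Σ(x-μ)² = 1818/7
σ² = (1818/7)/7 = 1818/49

σ = √(1818/49) ≈ 6.0911


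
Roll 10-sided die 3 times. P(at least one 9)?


P(no 9)^3 = (9/10)^3 = 729/1000
P(≥1) = 1 - 729/1000 = 271/1000

P = 271/1000 ≈ 27.10%


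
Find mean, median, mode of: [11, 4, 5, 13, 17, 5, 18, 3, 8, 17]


Sorted: [3, 4, 5, 5, 8, 11, 13, 17, 17, 18]
Mean = 101/10
Median = 19/2
Freq: {11: 1, 4: 1, 5: 2, 13: 1, 17: 2, 18: 1, 3: 1, 8: 1}
Mode: [5, 17]

Mean=101/10, Median=19/2, Mode=[5, 17]


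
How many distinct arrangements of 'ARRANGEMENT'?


Letters: 11, freq: {'A': 2, 'R': 2, 'N': 2, 'G': 1, 'E': 2, 'M': 1, 'T': 1}
11!/(2!×2!×2!×1!×2!×1!×1!) = 39916800/16 = 2494800

2494800


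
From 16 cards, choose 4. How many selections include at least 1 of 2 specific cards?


Complement: C(16,4) - C(14,4) = 1820 - 1001 = 819

819


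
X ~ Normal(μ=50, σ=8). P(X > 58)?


z = (58-50)/8 = 1.0
P(X > 58) = 1 - P(Z ≤ 1.0) = 1 - 0.8413 = 0.1587

P(X > 58) ≈ 0.1587


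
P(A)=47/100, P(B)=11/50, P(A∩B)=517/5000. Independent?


P(A)×P(B) = 517/5000
P(A∩B) = 517/5000
Equal ✓ → Independent

Yes, independent


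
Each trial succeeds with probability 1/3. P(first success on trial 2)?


Geometric: P(X=2) = (1-p)^(k-1)×p = (2/3)^1×1/3 = 2/9

P(X=2) = 2/9 ≈ 22.22%


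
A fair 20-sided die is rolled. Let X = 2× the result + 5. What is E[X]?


E[die] = (1+20)/2 = 21/2
E[X] = 2×21/2 + 5 = 26

E[X] = 26


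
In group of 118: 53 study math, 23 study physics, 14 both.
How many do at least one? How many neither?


|A∪B| = 53+23-14 = 62
Neither = 118-62 = 56

At least one: 62; Neither: 56


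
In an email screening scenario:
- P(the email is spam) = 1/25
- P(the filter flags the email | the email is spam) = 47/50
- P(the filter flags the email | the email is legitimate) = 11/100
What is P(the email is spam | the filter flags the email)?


Using Bayes' theorem:
P(A|B) = P(B|A)·P(A) / P(B)

P(the filter flags the email) = 47/50 × 1/25 + 11/100 × 24/25
= 47/1250 + 66/625 = 179/1250

P(the email is spam|the filter flags the email) = (47/1250) / (179/1250) = 47/179

P(the email is spam|the filter flags the email) = 47/179 ≈ 26.26%


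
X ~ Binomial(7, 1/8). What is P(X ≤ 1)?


P(X ≤ 1) = Σ P(X=i) for i=0..1
P(X=0) = 823543/2097152
P(X=1) = 823543/2097152
Sum = 823543/1048576

P(X ≤ 1) = 823543/1048576 ≈ 78.54%


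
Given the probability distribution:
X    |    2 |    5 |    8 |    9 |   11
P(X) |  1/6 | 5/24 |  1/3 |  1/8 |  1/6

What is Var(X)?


E[X] = 7
E[X²] = 115/2
Var(X) = E[X²] - (E[X])² = 115/2 - 49 = 17/2

Var(X) = 17/2 ≈ 8.5000


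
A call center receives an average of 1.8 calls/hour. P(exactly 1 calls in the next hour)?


Poisson(λ=1.8): P(X=1) = e^(-λ)×λ^k/k!
= e^(-1.8) × 1.8^1 / 1!
≈ 0.1652988882 × 1.8 / 1 ≈ 0.297538

P(X=1) ≈ 0.297538 ≈ 29.75%


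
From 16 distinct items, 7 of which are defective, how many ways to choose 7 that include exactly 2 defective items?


Choose 2 of the 7 defective items and 5 of the other 9 items:
C(7,2)×C(9,5) = 21×126 = 2646

2646


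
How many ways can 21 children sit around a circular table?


Circular arrangements of 21 distinct objects: fix one position to break rotational symmetry.
(n-1)! = 20! = 2432902008176640000

2432902008176640000


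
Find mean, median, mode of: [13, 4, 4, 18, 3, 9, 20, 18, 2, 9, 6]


Sorted: [2, 3, 4, 4, 6, 9, 9, 13, 18, 18, 20]
Mean = 106/11
Median = 9
Freq: {13: 1, 4: 2, 18: 2, 3: 1, 9: 2, 20: 1, 2: 1, 6: 1}
Mode: [4, 9, 18]

Mean=106/11, Median=9, Mode=[4, 9, 18]


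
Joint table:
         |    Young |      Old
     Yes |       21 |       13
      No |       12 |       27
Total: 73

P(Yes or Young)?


P(Yes∨Young) = P(Yes) + P(Young) - P(Yes∧Young)
= (34 + 33 - 21)/73 = 46/73

P = 46/73 ≈ 63.01%


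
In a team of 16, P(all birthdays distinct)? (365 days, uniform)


P(all different) = Π(365-i)/365 for i=0..15
= (365/365)×(364/365)×...×(350/365)
= 0.716396

P ≈ 0.7164 ≈ 71.64%


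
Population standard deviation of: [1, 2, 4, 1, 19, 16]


Mean = 43/6
  (1-43/6)²=1369/36
  (2-43/6)²=961/36
  (4-43/6)²=361/36
  (1-43/6)²=1369/36
  (19-43/6)²=5041/36
  (16-43/6)²=2809/36
Σ(x-μ)² = 1985/6
σ² = (1985/6)/6 = 1985/36

σ = √(1985/36) ≈ 7.4256


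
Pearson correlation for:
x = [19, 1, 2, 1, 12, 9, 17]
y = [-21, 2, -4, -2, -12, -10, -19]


n=7, Σx=61, Σy=-66, Σxy=-964, Σx²=881, Σy²=1070
r = (7×(-964) - 61×(-66))/√((7×881 - 61²)(7×1070 - (-66)²))
= -2722/√(2446×3134) = -2722/√7665764 ≈ -2722/2768.7116 ≈ -0.9831

r ≈ -0.9831


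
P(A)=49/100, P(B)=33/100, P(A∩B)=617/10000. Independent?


P(A)×P(B) = 1617/10000
P(A∩B) = 617/10000
Not equal → NOT independent

No, not independent


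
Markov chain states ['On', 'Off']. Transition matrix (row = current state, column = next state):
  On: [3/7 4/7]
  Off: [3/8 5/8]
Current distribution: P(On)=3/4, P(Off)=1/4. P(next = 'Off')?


P(next=Off) = Σᵢ P(now=i)×P(i→Off)
= 3/4×4/7 + 1/4×5/8
= 3/7 + 5/32 = 131/224

P = 131/224 ≈ 0.5848


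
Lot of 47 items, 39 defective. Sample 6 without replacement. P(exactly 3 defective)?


Hypergeometric: C(39,3)×C(8,3)/C(47,6)
= 9139×56/10737573 = 73112/1533939

P(X=3) = 73112/1533939 ≈ 4.77%


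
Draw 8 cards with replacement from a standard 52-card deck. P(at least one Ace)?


P(not a Ace) = 48/52 = 12/13
P(none in 8 draws) = (12/13)^8 = 429981696/815730721
P(≥1 Ace) = 1 - 429981696/815730721 = 385749025/815730721

P = 385749025/815730721 ≈ 47.29%


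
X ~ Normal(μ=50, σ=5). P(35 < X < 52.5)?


z₁=(35-50)/5=-3.0, z₂=(52.5-50)/5=0.5
P = Φ(0.5) - Φ(-3.0) = 0.691462 - 0.001350 = 0.690112 ≈ 0.6901

P(35 < X < 52.5) ≈ 0.6901


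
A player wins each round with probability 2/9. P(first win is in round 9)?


Geometric: P(X=9) = (1-p)^(k-1)×p = (7/9)^8×2/9 = 11529602/387420489

P(X=9) = 11529602/387420489 ≈ 2.98%


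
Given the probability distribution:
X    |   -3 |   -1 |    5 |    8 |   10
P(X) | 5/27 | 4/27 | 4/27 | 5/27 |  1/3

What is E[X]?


E[X] = Σ x·P(X=x)
= (-3)×(5/27) + (-1)×(4/27) + (5)×(4/27) + (8)×(5/27) + (10)×(1/3)
= 131/27

E[X] = 131/27


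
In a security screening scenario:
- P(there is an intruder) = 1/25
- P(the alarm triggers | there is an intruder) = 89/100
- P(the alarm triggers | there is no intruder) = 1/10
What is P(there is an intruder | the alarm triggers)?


Using Bayes' theorem:
P(A|B) = P(B|A)·P(A) / P(B)

P(the alarm triggers) = 89/100 × 1/25 + 1/10 × 24/25
= 89/2500 + 12/125 = 329/2500

P(there is an intruder|the alarm triggers) = (89/2500) / (329/2500) = 89/329

P(there is an intruder|the alarm triggers) = 89/329 ≈ 27.05%


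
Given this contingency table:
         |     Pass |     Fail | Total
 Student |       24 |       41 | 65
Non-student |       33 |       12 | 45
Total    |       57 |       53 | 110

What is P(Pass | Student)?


P(Pass | Student) = 24/(24+41) = 24/65

P(Pass|Student) = 24/65 ≈ 36.92%


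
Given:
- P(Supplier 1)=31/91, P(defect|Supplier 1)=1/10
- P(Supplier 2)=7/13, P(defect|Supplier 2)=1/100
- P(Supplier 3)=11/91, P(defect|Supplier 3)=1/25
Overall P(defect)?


P(B) = Σ P(B|Aᵢ)×P(Aᵢ)
  1/10×31/91 = 31/910
  1/100×7/13 = 7/1300
  1/25×11/91 = 11/2275
Sum = 31/700

P(defect) = 31/700 ≈ 4.43%


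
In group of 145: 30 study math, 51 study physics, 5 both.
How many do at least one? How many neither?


|A∪B| = 30+51-5 = 76
Neither = 145-76 = 69

At least one: 76; Neither: 69


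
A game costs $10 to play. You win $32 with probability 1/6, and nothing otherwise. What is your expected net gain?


E[gain] = (32-10)×1/6 + (-10)×5/6
= 11/3 - 25/3 = -14/3

Expected net gain = $-14/3 ≈ $-4.67


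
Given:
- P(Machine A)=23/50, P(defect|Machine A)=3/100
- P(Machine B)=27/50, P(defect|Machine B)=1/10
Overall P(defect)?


P(B) = Σ P(B|Aᵢ)×P(Aᵢ)
  3/100×23/50 = 69/5000
  1/10×27/50 = 27/500
Sum = 339/5000

P(defect) = 339/5000 ≈ 6.78%


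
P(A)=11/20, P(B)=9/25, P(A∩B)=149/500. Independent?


P(A)×P(B) = 99/500
P(A∩B) = 149/500
Not equal → NOT independent

No, not independent


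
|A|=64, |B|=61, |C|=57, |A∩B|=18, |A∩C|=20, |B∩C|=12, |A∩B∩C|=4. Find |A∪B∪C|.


|A∪B∪C| = 64+61+57-18-20-12+4 = 136

|A∪B∪C| = 136


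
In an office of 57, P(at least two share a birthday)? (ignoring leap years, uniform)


P(all different) = Π(365-i)/365 for i=0..56
= 0.009878
P(match) = 1 - 0.009878 = 0.990122

P ≈ 0.9901 ≈ 99.01%


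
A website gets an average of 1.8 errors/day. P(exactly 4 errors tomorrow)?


Poisson(λ=1.8): P(X=4) = e^(-λ)×λ^k/k!
= e^(-1.8) × 1.8^4 / 4!
≈ 0.1652988882 × 10.4976 / 24 ≈ 0.072302

P(X=4) ≈ 0.072302 ≈ 7.23%


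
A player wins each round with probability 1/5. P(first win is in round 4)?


Geometric: P(X=4) = (1-p)^(k-1)×p = (4/5)^3×1/5 = 64/625

P(X=4) = 64/625 ≈ 10.24%


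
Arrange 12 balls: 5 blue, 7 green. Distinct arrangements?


12!/(5!×7!) = 792

792


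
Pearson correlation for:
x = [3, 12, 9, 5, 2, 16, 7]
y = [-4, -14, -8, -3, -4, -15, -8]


n=7, Σx=54, Σy=-56, Σxy=-571, Σx²=568, Σy²=590
r = (7×(-571) - 54×(-56))/√((7×568 - 54²)(7×590 - (-56)²))
= -973/√(1060×994) = -973/√1053640 ≈ -973/1026.4697 ≈ -0.9479

r ≈ -0.9479


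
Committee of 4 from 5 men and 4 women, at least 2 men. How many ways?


Count by #men:
  2M,2W: C(5,2)×C(4,2)=60
  3M,1W: C(5,3)×C(4,1)=40
  4M,0W: C(5,4)×C(4,0)=5
Total = 105

105


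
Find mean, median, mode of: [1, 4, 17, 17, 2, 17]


Sorted: [1, 2, 4, 17, 17, 17]
Mean = 58/6 = 29/3
Median = 21/2
Freq: {1: 1, 4: 1, 17: 3, 2: 1}
Mode: [17]

Mean=29/3, Median=21/2, Mode=17


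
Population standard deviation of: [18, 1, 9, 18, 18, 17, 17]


Mean = 98/7 = 14
  (18-14)²=16
  (1-14)²=169
  (9-14)²=25
  (18-14)²=16
  (18-14)²=16
  (17-14)²=9
  (17-14)²=9
Σ(x-μ)² = 260
σ² = 260/7

σ = √(260/7) ≈ 6.0945


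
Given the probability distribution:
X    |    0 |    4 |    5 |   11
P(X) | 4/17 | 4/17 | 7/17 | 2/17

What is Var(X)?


E[X] = 73/17
E[X²] = 481/17
Var(X) = E[X²] - (E[X])² = 481/17 - 5329/289 = 2848/289

Var(X) = 2848/289 ≈ 9.8547


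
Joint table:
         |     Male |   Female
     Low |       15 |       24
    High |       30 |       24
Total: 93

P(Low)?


P(Low) = (15+24)/93 = 39/93 = 13/31

P(Low) = 13/31 ≈ 41.94%


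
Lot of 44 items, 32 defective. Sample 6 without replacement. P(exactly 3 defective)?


Hypergeometric: C(32,3)×C(12,3)/C(44,6)
= 4960×220/7059052 = 24800/160433

P(X=3) = 24800/160433 ≈ 15.46%


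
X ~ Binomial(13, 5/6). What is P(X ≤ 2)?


P(X ≤ 2) = Σ P(X=i) for i=0..2
P(X=0) = 1/13060694016
P(X=1) = 65/13060694016
P(X=2) = 325/2176782336
Sum = 7/45349632

P(X ≤ 2) = 7/45349632 ≈ 0.00%
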